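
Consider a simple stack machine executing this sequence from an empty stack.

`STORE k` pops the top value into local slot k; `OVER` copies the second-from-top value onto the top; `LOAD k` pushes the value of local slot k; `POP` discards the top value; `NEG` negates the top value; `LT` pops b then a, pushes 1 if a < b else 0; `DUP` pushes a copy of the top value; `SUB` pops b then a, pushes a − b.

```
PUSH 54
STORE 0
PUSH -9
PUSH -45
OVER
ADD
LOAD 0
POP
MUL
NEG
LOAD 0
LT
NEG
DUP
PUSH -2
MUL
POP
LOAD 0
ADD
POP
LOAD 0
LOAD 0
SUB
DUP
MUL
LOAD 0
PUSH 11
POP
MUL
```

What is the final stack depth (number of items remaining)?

PUSH 54   [54]
STORE 0   []
PUSH -9   [-9]
PUSH -45  [-9, -45]
OVER      [-9, -45, -9]
ADD       [-9, -54]
LOAD 0    [-9, -54, 54]
POP       [-9, -54]
MUL       [486]
NEG       [-486]
LOAD 0    [-486, 54]
LT        [1]
NEG       [-1]
DUP       [-1, -1]
PUSH -2   [-1, -1, -2]
MUL       [-1, 2]
POP       [-1]
LOAD 0    [-1, 54]
ADD       [53]
POP       []
LOAD 0    [54]
LOAD 0    [54, 54]
SUB       [0]
DUP       [0, 0]
MUL       [0]
LOAD 0    [0, 54]
PUSH 11   [0, 54, 11]
POP       [0, 54]
MUL       [0]

1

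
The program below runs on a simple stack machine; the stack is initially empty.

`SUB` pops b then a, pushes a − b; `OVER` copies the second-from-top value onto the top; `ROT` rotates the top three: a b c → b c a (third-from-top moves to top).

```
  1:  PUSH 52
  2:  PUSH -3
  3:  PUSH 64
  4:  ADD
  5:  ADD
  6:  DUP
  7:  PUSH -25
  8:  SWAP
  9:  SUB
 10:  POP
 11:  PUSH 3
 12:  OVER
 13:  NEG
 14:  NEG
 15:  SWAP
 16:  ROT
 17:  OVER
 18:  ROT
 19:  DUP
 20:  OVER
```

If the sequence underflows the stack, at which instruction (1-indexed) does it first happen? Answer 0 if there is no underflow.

0

PUSH 52  : [52]
PUSH -3  : [52, -3]
PUSH 64  : [52, -3, 64]
ADD      : [52, 61]
ADD      : [113]
DUP      : [113, 113]
PUSH -25 : [113, 113, -25]
SWAP     : [113, -25, 113]
SUB      : [113, -138]
POP      : [113]
PUSH 3   : [113, 3]
OVER     : [113, 3, 113]
NEG      : [113, 3, -113]
NEG      : [113, 3, 113]
SWAP     : [113, 113, 3]
ROT      : [113, 3, 113]
OVER     : [113, 3, 113, 3]
ROT      : [113, 113, 3, 3]
DUP      : [113, 113, 3, 3, 3]
OVER     : [113, 113, 3, 3, 3, 3]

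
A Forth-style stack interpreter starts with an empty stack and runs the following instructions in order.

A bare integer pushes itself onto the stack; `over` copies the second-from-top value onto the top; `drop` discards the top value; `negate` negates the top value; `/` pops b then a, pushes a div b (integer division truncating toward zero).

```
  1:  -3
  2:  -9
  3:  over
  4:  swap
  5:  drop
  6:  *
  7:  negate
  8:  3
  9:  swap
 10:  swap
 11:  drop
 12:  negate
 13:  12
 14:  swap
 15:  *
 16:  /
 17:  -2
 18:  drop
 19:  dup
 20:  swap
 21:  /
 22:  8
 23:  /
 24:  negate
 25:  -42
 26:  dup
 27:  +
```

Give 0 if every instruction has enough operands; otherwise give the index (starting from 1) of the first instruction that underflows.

-3     → [-3]
-9     → [-3, -9]
over   → [-3, -9, -3]
swap   → [-3, -3, -9]
drop   → [-3, -3]
*      → [9]
negate → [-9]
3      → [-9, 3]
swap   → [3, -9]
swap   → [-9, 3]
drop   → [-9]
negate → [9]
12     → [9, 12]
swap   → [12, 9]
*      → [108]
/  — needs 2 operands, stack has 1 → underflow

16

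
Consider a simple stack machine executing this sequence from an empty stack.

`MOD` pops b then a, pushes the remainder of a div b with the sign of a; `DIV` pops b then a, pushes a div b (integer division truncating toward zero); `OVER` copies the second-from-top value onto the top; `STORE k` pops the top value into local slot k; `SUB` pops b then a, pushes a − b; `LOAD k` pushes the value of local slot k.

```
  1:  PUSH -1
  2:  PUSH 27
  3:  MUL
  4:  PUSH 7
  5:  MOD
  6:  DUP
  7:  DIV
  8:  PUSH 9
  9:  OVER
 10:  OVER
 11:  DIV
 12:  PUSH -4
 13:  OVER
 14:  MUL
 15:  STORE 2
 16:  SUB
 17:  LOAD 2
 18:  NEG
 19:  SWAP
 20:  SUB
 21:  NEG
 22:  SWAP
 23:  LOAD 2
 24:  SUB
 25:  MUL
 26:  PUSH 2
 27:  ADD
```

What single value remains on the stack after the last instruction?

PUSH -1  [-1]
PUSH 27  [-1, 27]
MUL      [-27]
PUSH 7   [-27, 7]
MOD      [-6]
DUP      [-6, -6]
DIV      [1]
PUSH 9   [1, 9]
OVER     [1, 9, 1]
OVER     [1, 9, 1, 9]
DIV      [1, 9, 0]
PUSH -4  [1, 9, 0, -4]
OVER     [1, 9, 0, -4, 0]
MUL      [1, 9, 0, 0]
STORE 2  [1, 9, 0]
SUB      [1, 9]
LOAD 2   [1, 9, 0]
NEG      [1, 9, 0]
SWAP     [1, 0, 9]
SUB      [1, -9]
NEG      [1, 9]
SWAP     [9, 1]
LOAD 2   [9, 1, 0]
SUB      [9, 1]
MUL      [9]
PUSH 2   [9, 2]
ADD      [11]

11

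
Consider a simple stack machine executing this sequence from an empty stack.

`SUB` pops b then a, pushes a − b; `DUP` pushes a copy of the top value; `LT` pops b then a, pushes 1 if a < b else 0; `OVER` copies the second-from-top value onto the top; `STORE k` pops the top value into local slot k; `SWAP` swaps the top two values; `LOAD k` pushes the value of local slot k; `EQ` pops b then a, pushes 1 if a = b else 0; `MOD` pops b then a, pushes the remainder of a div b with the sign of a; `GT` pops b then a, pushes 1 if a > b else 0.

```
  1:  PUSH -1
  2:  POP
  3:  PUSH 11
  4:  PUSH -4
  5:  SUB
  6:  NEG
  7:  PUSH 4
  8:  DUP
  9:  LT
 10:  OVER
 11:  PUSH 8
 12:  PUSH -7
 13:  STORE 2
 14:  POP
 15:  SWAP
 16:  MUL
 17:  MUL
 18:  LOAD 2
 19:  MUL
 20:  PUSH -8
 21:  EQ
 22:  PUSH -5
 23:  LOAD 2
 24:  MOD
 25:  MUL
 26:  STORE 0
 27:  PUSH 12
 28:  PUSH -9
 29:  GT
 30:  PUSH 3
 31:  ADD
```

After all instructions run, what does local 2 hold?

PUSH -1  -1
POP      (empty)
PUSH 11  11
PUSH -4  11 -4
SUB      15
NEG      -15
PUSH 4   -15 4
DUP      -15 4 4
LT       -15 0
OVER     -15 0 -15
PUSH 8   -15 0 -15 8
PUSH -7  -15 0 -15 8 -7
STORE 2  -15 0 -15 8
POP      -15 0 -15
SWAP     -15 -15 0
MUL      -15 0
MUL      0
LOAD 2   0 -7
MUL      0
PUSH -8  0 -8
EQ       0
PUSH -5  0 -5
LOAD 2   0 -5 -7
MOD      0 -5
MUL      0
STORE 0  (empty)
PUSH 12  12
PUSH -9  12 -9
GT       1
PUSH 3   1 3
ADD      4

-7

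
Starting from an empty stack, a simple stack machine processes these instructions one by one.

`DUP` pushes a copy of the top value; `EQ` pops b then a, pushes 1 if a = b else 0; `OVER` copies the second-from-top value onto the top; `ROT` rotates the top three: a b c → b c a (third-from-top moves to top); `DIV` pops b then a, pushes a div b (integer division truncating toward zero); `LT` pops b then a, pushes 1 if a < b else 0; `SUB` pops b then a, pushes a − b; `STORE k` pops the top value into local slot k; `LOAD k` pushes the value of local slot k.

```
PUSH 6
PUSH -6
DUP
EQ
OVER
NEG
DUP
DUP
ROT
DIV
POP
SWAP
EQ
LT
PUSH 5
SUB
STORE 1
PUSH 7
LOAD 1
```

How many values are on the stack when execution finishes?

2

PUSH 6   6
PUSH -6  6 -6
DUP      6 -6 -6
EQ       6 1
OVER     6 1 6
NEG      6 1 -6
DUP      6 1 -6 -6
DUP      6 1 -6 -6 -6
ROT      6 1 -6 -6 -6
DIV      6 1 -6 1
POP      6 1 -6
SWAP     6 -6 1
EQ       6 0
LT       0
PUSH 5   0 5
SUB      -5
STORE 1  (empty)
PUSH 7   7
LOAD 1   7 -5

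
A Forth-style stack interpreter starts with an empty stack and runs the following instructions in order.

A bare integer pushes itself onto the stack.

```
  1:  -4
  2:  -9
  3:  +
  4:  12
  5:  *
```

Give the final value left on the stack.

-156

-4 → [-4]
-9 → [-4, -9]
+  → [-13]
12 → [-13, 12]
*  → [-156]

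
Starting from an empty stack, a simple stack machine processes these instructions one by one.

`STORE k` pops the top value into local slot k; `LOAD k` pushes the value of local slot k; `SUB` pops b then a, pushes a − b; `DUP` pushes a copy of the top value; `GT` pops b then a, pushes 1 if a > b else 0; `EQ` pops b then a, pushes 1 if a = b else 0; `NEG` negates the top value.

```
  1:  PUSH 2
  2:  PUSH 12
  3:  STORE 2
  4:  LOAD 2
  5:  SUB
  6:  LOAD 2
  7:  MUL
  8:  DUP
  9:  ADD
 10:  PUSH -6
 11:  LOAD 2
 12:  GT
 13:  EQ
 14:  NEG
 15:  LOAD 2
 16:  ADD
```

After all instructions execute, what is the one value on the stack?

PUSH 2  → 2
PUSH 12 → 2 12
STORE 2 → 2
LOAD 2  → 2 12
SUB     → -10
LOAD 2  → -10 12
MUL     → -120
DUP     → -120 -120
ADD     → -240
PUSH -6 → -240 -6
LOAD 2  → -240 -6 12
GT      → -240 0
EQ      → 0
NEG     → 0
LOAD 2  → 0 12
ADD     → 12

12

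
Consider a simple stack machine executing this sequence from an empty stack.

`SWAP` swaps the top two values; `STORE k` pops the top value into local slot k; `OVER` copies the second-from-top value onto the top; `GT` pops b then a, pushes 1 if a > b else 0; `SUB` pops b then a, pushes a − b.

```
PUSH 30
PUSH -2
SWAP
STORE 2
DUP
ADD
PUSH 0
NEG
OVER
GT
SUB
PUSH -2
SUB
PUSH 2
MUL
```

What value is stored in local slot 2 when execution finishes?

PUSH 30  [30]
PUSH -2  [30, -2]
SWAP     [-2, 30]
STORE 2  [-2]
DUP      [-2, -2]
ADD      [-4]
PUSH 0   [-4, 0]
NEG      [-4, 0]
OVER     [-4, 0, -4]
GT       [-4, 1]
SUB      [-5]
PUSH -2  [-5, -2]
SUB      [-3]
PUSH 2   [-3, 2]
MUL      [-6]

30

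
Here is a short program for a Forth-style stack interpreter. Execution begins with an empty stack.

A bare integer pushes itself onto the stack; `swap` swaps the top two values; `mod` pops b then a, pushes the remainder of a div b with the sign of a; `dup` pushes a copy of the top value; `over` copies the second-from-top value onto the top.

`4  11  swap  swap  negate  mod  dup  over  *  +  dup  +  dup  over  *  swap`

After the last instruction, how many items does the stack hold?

4      → [4]
11     → [4, 11]
swap   → [11, 4]
swap   → [4, 11]
negate → [4, -11]
mod    → [4]
dup    → [4, 4]
over   → [4, 4, 4]
*      → [4, 16]
+      → [20]
dup    → [20, 20]
+      → [40]
dup    → [40, 40]
over   → [40, 40, 40]
*      → [40, 1600]
swap   → [1600, 40]

2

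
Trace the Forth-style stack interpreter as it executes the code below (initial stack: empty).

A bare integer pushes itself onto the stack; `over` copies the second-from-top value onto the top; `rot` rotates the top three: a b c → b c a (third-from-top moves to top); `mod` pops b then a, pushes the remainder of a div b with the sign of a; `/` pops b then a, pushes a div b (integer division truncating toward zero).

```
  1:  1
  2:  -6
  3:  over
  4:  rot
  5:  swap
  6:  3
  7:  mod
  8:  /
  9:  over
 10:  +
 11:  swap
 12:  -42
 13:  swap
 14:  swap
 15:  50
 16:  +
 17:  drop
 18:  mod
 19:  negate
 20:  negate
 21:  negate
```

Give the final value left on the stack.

1      -> [1]
-6     -> [1, -6]
over   -> [1, -6, 1]
rot    -> [-6, 1, 1]
swap   -> [-6, 1, 1]
3      -> [-6, 1, 1, 3]
mod    -> [-6, 1, 1]
/      -> [-6, 1]
over   -> [-6, 1, -6]
+      -> [-6, -5]
swap   -> [-5, -6]
-42    -> [-5, -6, -42]
swap   -> [-5, -42, -6]
swap   -> [-5, -6, -42]
50     -> [-5, -6, -42, 50]
+      -> [-5, -6, 8]
drop   -> [-5, -6]
mod    -> [-5]
negate -> [5]
negate -> [-5]
negate -> [5]

5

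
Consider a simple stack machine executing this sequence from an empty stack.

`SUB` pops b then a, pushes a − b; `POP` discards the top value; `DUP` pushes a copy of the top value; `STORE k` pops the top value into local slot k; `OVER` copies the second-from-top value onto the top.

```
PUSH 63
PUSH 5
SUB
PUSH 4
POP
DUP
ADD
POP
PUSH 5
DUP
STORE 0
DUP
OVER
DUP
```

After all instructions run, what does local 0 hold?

PUSH 63  [63]
PUSH 5   [63, 5]
SUB      [58]
PUSH 4   [58, 4]
POP      [58]
DUP      [58, 58]
ADD      [116]
POP      []
PUSH 5   [5]
DUP      [5, 5]
STORE 0  [5]
DUP      [5, 5]
OVER     [5, 5, 5]
DUP      [5, 5, 5, 5]

5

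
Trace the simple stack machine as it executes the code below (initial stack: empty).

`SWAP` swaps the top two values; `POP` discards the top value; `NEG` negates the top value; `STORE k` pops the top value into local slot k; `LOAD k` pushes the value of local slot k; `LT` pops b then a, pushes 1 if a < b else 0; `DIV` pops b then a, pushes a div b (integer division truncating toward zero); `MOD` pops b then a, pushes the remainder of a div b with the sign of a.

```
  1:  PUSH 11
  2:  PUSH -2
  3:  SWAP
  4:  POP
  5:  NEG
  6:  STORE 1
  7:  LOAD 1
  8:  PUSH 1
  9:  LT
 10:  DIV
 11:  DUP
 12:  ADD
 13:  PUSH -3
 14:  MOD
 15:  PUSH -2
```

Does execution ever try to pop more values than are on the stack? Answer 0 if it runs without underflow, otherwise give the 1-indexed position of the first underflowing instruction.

PUSH 11  11
PUSH -2  11 -2
SWAP     -2 11
POP      -2
NEG      2
STORE 1  (empty)
LOAD 1   2
PUSH 1   2 1
LT       0
DIV  — needs 2 operands, stack has 1 → underflow

10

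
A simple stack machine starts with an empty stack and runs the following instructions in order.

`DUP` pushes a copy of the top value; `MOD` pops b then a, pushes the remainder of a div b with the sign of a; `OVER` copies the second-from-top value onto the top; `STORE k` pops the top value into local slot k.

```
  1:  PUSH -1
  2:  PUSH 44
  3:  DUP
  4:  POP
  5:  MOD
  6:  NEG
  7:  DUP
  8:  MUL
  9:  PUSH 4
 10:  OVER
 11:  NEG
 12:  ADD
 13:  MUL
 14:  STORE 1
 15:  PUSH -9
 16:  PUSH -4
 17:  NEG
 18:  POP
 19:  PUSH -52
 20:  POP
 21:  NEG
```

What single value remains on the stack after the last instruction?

PUSH -1   [-1]
PUSH 44   [-1, 44]
DUP       [-1, 44, 44]
POP       [-1, 44]
MOD       [-1]
NEG       [1]
DUP       [1, 1]
MUL       [1]
PUSH 4    [1, 4]
OVER      [1, 4, 1]
NEG       [1, 4, -1]
ADD       [1, 3]
MUL       [3]
STORE 1   []
PUSH -9   [-9]
PUSH -4   [-9, -4]
NEG       [-9, 4]
POP       [-9]
PUSH -52  [-9, -52]
POP       [-9]
NEG       [9]

9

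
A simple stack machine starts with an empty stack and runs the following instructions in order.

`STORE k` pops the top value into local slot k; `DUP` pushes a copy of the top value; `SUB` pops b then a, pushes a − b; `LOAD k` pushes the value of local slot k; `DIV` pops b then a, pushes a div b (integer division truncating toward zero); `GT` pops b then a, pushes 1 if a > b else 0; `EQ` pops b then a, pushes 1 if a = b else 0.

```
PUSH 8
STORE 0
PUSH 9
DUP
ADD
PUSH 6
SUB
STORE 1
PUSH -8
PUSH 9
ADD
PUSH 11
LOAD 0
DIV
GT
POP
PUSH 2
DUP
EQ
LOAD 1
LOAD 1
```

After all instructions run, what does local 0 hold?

PUSH 8   8
STORE 0  (empty)
PUSH 9   9
DUP      9 9
ADD      18
PUSH 6   18 6
SUB      12
STORE 1  (empty)
PUSH -8  -8
PUSH 9   -8 9
ADD      1
PUSH 11  1 11
LOAD 0   1 11 8
DIV      1 1
GT       0
POP      (empty)
PUSH 2   2
DUP      2 2
EQ       1
LOAD 1   1 12
LOAD 1   1 12 12

8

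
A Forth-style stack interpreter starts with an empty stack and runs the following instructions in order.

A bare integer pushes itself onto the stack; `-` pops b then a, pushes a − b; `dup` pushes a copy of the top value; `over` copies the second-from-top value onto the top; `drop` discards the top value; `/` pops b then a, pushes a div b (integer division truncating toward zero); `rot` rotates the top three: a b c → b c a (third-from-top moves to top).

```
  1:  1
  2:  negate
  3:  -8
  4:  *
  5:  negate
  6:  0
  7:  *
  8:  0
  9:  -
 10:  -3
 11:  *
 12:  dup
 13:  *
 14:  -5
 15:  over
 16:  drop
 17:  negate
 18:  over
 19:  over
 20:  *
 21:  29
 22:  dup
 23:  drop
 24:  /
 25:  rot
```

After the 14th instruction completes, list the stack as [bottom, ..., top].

1      → [1]
negate → [-1]
-8     → [-1, -8]
*      → [8]
negate → [-8]
0      → [-8, 0]
*      → [0]
0      → [0, 0]
-      → [0]
-3     → [0, -3]
*      → [0]
dup    → [0, 0]
*      → [0]
-5     → [0, -5]

[0, -5]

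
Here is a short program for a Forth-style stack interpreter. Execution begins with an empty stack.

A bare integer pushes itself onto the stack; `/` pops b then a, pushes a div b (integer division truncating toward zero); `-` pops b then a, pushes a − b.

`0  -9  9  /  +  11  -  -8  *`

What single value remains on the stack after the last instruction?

96

0  -> [0]
-9 -> [0, -9]
9  -> [0, -9, 9]
/  -> [0, -1]
+  -> [-1]
11 -> [-1, 11]
-  -> [-12]
-8 -> [-12, -8]
*  -> [96]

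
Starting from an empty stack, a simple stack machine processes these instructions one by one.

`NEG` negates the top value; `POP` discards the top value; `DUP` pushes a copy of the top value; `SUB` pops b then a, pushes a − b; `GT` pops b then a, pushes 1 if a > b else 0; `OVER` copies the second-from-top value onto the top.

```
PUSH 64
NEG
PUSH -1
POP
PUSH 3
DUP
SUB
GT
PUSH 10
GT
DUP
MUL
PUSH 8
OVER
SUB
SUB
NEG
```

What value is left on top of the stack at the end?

8

PUSH 64 : 64
NEG     : -64
PUSH -1 : -64 -1
POP     : -64
PUSH 3  : -64 3
DUP     : -64 3 3
SUB     : -64 0
GT      : 0
PUSH 10 : 0 10
GT      : 0
DUP     : 0 0
MUL     : 0
PUSH 8  : 0 8
OVER    : 0 8 0
SUB     : 0 8
SUB     : -8
NEG     : 8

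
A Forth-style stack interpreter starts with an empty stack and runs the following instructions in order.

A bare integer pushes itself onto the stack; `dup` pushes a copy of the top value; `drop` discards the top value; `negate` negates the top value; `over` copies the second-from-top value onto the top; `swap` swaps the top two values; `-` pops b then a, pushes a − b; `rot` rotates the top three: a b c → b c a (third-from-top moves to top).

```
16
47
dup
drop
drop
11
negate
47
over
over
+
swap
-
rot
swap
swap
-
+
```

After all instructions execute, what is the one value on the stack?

16      16
47      16 47
dup     16 47 47
drop    16 47
drop    16
11      16 11
negate  16 -11
47      16 -11 47
over    16 -11 47 -11
over    16 -11 47 -11 47
+       16 -11 47 36
swap    16 -11 36 47
-       16 -11 -11
rot     -11 -11 16
swap    -11 16 -11
swap    -11 -11 16
-       -11 -27
+       -38

-38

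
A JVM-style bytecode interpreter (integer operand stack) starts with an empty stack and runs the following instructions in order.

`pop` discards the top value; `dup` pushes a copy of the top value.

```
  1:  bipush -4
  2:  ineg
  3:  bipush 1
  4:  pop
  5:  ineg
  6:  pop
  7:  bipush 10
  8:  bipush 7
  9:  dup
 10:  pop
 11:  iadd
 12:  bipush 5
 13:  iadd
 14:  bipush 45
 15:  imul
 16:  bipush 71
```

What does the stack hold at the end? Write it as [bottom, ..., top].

bipush -4  [-4]
ineg       [4]
bipush 1   [4, 1]
pop        [4]
ineg       [-4]
pop        []
bipush 10  [10]
bipush 7   [10, 7]
dup        [10, 7, 7]
pop        [10, 7]
iadd       [17]
bipush 5   [17, 5]
iadd       [22]
bipush 45  [22, 45]
imul       [990]
bipush 71  [990, 71]

[990, 71]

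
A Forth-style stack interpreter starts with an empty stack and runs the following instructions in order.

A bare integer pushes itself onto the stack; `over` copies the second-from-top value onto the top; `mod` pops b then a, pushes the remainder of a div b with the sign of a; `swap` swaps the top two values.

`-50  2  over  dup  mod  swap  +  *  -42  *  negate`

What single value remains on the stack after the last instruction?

-4200

-50    → [-50]
2      → [-50, 2]
over   → [-50, 2, -50]
dup    → [-50, 2, -50, -50]
mod    → [-50, 2, 0]
swap   → [-50, 0, 2]
+      → [-50, 2]
*      → [-100]
-42    → [-100, -42]
*      → [4200]
negate → [-4200]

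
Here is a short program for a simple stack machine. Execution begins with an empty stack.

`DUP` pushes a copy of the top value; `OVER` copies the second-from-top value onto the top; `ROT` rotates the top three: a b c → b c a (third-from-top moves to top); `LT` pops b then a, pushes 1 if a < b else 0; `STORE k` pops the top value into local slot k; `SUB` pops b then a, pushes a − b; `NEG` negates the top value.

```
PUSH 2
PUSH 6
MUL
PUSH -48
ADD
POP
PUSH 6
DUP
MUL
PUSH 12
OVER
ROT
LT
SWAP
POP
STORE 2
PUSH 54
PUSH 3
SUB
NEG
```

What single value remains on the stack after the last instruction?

PUSH 2   → [2]
PUSH 6   → [2, 6]
MUL      → [12]
PUSH -48 → [12, -48]
ADD      → [-36]
POP      → []
PUSH 6   → [6]
DUP      → [6, 6]
MUL      → [36]
PUSH 12  → [36, 12]
OVER     → [36, 12, 36]
ROT      → [12, 36, 36]
LT       → [12, 0]
SWAP     → [0, 12]
POP      → [0]
STORE 2  → []
PUSH 54  → [54]
PUSH 3   → [54, 3]
SUB      → [51]
NEG      → [-51]

-51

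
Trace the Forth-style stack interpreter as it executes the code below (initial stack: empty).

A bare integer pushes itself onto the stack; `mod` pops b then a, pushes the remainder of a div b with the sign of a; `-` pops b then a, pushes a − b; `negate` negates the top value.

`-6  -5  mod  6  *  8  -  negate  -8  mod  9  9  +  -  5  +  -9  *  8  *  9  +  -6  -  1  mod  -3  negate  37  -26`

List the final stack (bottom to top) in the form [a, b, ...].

[0, 3, 37, -26]

-6     : -6
-5     : -6 -5
mod    : -1
6      : -1 6
*      : -6
8      : -6 8
-      : -14
negate : 14
-8     : 14 -8
mod    : 6
9      : 6 9
9      : 6 9 9
+      : 6 18
-      : -12
5      : -12 5
+      : -7
-9     : -7 -9
*      : 63
8      : 63 8
*      : 504
9      : 504 9
+      : 513
-6     : 513 -6
-      : 519
1      : 519 1
mod    : 0
-3     : 0 -3
negate : 0 3
37     : 0 3 37
-26    : 0 3 37 -26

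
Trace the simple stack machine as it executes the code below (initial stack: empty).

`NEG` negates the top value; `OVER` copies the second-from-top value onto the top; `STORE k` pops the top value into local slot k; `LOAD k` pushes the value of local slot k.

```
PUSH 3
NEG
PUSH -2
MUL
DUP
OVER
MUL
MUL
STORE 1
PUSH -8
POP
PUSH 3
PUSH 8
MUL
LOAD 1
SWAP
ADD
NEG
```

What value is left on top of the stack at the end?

-240

PUSH 3  : [3]
NEG     : [-3]
PUSH -2 : [-3, -2]
MUL     : [6]
DUP     : [6, 6]
OVER    : [6, 6, 6]
MUL     : [6, 36]
MUL     : [216]
STORE 1 : []
PUSH -8 : [-8]
POP     : []
PUSH 3  : [3]
PUSH 8  : [3, 8]
MUL     : [24]
LOAD 1  : [24, 216]
SWAP    : [216, 24]
ADD     : [240]
NEG     : [-240]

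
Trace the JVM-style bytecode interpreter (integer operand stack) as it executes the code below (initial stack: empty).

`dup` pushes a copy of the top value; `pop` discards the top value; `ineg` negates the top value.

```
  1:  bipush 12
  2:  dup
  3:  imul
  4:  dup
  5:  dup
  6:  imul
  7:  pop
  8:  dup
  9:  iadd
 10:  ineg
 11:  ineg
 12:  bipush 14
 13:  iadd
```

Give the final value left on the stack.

302

bipush 12 : 12
dup       : 12 12
imul      : 144
dup       : 144 144
dup       : 144 144 144
imul      : 144 20736
pop       : 144
dup       : 144 144
iadd      : 288
ineg      : -288
ineg      : 288
bipush 14 : 288 14
iadd      : 302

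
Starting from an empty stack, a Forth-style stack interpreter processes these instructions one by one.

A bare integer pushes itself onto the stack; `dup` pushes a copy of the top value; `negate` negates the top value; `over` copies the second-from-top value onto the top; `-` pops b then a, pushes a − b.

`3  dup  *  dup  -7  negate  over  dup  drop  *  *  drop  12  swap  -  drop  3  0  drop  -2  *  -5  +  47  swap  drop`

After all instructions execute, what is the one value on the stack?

3      → [3]
dup    → [3, 3]
*      → [9]
dup    → [9, 9]
-7     → [9, 9, -7]
negate → [9, 9, 7]
over   → [9, 9, 7, 9]
dup    → [9, 9, 7, 9, 9]
drop   → [9, 9, 7, 9]
*      → [9, 9, 63]
*      → [9, 567]
drop   → [9]
12     → [9, 12]
swap   → [12, 9]
-      → [3]
drop   → []
3      → [3]
0      → [3, 0]
drop   → [3]
-2     → [3, -2]
*      → [-6]
-5     → [-6, -5]
+      → [-11]
47     → [-11, 47]
swap   → [47, -11]
drop   → [47]

47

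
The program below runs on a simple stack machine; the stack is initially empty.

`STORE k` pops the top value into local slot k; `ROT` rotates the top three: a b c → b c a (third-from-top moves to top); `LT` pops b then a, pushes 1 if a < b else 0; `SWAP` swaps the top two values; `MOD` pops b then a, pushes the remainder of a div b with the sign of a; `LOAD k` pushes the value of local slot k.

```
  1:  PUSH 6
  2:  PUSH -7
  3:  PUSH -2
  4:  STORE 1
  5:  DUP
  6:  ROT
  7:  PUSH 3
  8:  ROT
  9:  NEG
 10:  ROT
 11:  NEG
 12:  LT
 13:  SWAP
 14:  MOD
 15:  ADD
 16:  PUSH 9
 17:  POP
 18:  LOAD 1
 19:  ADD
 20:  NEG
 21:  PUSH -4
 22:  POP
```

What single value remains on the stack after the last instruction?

9

PUSH 6  : [6]
PUSH -7 : [6, -7]
PUSH -2 : [6, -7, -2]
STORE 1 : [6, -7]
DUP     : [6, -7, -7]
ROT     : [-7, -7, 6]
PUSH 3  : [-7, -7, 6, 3]
ROT     : [-7, 6, 3, -7]
NEG     : [-7, 6, 3, 7]
ROT     : [-7, 3, 7, 6]
NEG     : [-7, 3, 7, -6]
LT      : [-7, 3, 0]
SWAP    : [-7, 0, 3]
MOD     : [-7, 0]
ADD     : [-7]
PUSH 9  : [-7, 9]
POP     : [-7]
LOAD 1  : [-7, -2]
ADD     : [-9]
NEG     : [9]
PUSH -4 : [9, -4]
POP     : [9]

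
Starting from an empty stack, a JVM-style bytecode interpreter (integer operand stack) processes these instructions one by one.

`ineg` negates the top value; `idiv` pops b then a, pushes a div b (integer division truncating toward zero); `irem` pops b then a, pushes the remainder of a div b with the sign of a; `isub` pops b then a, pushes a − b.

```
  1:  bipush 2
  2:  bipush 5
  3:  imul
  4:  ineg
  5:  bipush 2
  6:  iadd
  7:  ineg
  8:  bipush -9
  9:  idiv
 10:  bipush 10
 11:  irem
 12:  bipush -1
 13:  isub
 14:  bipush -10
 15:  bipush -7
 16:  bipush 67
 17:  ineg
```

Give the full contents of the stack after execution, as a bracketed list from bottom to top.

[1, -10, -7, -67]

bipush 2    2
bipush 5    2 5
imul        10
ineg        -10
bipush 2    -10 2
iadd        -8
ineg        8
bipush -9   8 -9
idiv        0
bipush 10   0 10
irem        0
bipush -1   0 -1
isub        1
bipush -10  1 -10
bipush -7   1 -10 -7
bipush 67   1 -10 -7 67
ineg        1 -10 -7 -67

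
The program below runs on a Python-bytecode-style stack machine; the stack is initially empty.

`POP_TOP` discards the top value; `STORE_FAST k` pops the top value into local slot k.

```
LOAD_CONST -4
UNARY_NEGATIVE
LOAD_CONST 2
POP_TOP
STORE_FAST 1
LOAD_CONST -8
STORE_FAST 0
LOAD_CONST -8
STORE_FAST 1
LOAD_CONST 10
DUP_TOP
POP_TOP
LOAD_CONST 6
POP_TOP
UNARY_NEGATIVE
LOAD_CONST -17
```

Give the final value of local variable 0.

LOAD_CONST -4  → [-4]
UNARY_NEGATIVE → [4]
LOAD_CONST 2   → [4, 2]
POP_TOP        → [4]
STORE_FAST 1   → []
LOAD_CONST -8  → [-8]
STORE_FAST 0   → []
LOAD_CONST -8  → [-8]
STORE_FAST 1   → []
LOAD_CONST 10  → [10]
DUP_TOP        → [10, 10]
POP_TOP        → [10]
LOAD_CONST 6   → [10, 6]
POP_TOP        → [10]
UNARY_NEGATIVE → [-10]
LOAD_CONST -17 → [-10, -17]

-8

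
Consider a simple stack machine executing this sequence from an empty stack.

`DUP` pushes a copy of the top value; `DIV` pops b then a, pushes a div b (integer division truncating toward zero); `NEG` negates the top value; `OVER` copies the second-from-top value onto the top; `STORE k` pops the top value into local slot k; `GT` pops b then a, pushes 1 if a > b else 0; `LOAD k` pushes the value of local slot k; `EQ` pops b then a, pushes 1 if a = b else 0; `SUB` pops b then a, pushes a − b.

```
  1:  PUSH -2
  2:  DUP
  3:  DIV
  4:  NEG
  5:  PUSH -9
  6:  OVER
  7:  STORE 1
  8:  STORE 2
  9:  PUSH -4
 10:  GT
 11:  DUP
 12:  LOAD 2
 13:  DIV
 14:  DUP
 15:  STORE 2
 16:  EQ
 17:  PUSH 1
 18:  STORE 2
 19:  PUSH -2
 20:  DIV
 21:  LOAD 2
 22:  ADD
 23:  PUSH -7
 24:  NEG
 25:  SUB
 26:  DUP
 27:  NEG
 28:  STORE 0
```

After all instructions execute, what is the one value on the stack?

PUSH -2 : -2
DUP     : -2 -2
DIV     : 1
NEG     : -1
PUSH -9 : -1 -9
OVER    : -1 -9 -1
STORE 1 : -1 -9
STORE 2 : -1
PUSH -4 : -1 -4
GT      : 1
DUP     : 1 1
LOAD 2  : 1 1 -9
DIV     : 1 0
DUP     : 1 0 0
STORE 2 : 1 0
EQ      : 0
PUSH 1  : 0 1
STORE 2 : 0
PUSH -2 : 0 -2
DIV     : 0
LOAD 2  : 0 1
ADD     : 1
PUSH -7 : 1 -7
NEG     : 1 7
SUB     : -6
DUP     : -6 -6
NEG     : -6 6
STORE 0 : -6

-6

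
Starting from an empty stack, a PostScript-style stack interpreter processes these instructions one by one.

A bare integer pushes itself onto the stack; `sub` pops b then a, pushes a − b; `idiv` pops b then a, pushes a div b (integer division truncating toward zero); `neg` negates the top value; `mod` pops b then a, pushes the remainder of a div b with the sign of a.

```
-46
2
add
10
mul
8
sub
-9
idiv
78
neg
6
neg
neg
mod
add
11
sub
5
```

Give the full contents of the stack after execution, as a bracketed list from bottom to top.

[38, 5]

-46  → -46
2    → -46 2
add  → -44
10   → -44 10
mul  → -440
8    → -440 8
sub  → -448
-9   → -448 -9
idiv → 49
78   → 49 78
neg  → 49 -78
6    → 49 -78 6
neg  → 49 -78 -6
neg  → 49 -78 6
mod  → 49 0
add  → 49
11   → 49 11
sub  → 38
5    → 38 5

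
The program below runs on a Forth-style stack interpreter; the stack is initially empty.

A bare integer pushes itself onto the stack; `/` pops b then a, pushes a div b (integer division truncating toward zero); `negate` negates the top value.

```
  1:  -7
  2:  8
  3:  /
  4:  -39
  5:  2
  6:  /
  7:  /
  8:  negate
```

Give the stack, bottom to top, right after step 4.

[0, -39]

-7  : -7
8   : -7 8
/   : 0
-39 : 0 -39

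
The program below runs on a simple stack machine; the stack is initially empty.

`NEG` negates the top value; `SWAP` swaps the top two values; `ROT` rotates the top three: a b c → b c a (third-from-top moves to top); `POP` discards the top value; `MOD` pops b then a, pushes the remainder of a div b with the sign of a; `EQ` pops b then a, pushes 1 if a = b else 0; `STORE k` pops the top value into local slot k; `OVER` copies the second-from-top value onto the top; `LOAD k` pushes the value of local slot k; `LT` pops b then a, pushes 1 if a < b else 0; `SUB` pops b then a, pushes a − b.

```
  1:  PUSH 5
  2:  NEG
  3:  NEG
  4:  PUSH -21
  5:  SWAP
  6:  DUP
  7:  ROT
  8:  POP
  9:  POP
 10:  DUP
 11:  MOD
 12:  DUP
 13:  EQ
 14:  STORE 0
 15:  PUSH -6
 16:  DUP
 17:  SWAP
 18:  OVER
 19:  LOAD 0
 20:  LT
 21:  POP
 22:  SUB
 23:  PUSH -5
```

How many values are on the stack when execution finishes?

2

PUSH 5    5
NEG       -5
NEG       5
PUSH -21  5 -21
SWAP      -21 5
DUP       -21 5 5
ROT       5 5 -21
POP       5 5
POP       5
DUP       5 5
MOD       0
DUP       0 0
EQ        1
STORE 0   (empty)
PUSH -6   -6
DUP       -6 -6
SWAP      -6 -6
OVER      -6 -6 -6
LOAD 0    -6 -6 -6 1
LT        -6 -6 1
POP       -6 -6
SUB       0
PUSH -5   0 -5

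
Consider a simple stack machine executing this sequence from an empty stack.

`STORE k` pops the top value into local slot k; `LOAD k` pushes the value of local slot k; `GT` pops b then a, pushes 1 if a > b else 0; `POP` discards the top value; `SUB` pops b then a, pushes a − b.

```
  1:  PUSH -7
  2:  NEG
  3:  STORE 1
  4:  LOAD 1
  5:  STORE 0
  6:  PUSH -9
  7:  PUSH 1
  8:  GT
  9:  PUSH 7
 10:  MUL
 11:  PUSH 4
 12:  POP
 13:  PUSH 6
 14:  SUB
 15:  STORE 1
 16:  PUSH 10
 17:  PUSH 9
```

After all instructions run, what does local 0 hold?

PUSH -7  [-7]
NEG      [7]
STORE 1  []
LOAD 1   [7]
STORE 0  []
PUSH -9  [-9]
PUSH 1   [-9, 1]
GT       [0]
PUSH 7   [0, 7]
MUL      [0]
PUSH 4   [0, 4]
POP      [0]
PUSH 6   [0, 6]
SUB      [-6]
STORE 1  []
PUSH 10  [10]
PUSH 9   [10, 9]

7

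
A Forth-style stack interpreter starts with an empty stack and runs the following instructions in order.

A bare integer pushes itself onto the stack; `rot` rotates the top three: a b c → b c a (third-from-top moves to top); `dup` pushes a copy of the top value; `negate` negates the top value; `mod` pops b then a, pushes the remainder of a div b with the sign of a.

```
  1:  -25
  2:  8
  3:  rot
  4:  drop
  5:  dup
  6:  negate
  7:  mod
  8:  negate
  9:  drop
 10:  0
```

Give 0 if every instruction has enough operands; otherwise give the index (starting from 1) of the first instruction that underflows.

-25 → -25
8   → -25 8
rot  — needs 3 operands, stack has 2 → underflow

3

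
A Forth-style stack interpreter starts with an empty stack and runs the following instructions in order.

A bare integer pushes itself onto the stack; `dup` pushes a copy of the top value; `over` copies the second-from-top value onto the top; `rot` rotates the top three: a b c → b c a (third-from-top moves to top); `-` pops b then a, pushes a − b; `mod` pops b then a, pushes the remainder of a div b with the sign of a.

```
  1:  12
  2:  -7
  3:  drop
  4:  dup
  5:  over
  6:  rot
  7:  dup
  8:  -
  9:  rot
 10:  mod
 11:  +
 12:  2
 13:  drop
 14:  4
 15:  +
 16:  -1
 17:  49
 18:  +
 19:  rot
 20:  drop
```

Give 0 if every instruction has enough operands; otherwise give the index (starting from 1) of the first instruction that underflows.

12   → [12]
-7   → [12, -7]
drop → [12]
dup  → [12, 12]
over → [12, 12, 12]
rot  → [12, 12, 12]
dup  → [12, 12, 12, 12]
-    → [12, 12, 0]
rot  → [12, 0, 12]
mod  → [12, 0]
+    → [12]
2    → [12, 2]
drop → [12]
4    → [12, 4]
+    → [16]
-1   → [16, -1]
49   → [16, -1, 49]
+    → [16, 48]
rot  — needs 3 operands, stack has 2 → underflow

19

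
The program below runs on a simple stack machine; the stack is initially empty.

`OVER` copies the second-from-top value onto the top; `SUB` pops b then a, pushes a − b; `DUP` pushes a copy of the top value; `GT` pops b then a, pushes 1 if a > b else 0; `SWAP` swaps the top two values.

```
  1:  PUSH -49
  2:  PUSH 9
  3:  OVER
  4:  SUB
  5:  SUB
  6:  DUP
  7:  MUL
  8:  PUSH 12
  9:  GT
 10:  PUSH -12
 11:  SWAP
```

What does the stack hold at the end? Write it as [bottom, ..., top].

PUSH -49  -49
PUSH 9    -49 9
OVER      -49 9 -49
SUB       -49 58
SUB       -107
DUP       -107 -107
MUL       11449
PUSH 12   11449 12
GT        1
PUSH -12  1 -12
SWAP      -12 1

[-12, 1]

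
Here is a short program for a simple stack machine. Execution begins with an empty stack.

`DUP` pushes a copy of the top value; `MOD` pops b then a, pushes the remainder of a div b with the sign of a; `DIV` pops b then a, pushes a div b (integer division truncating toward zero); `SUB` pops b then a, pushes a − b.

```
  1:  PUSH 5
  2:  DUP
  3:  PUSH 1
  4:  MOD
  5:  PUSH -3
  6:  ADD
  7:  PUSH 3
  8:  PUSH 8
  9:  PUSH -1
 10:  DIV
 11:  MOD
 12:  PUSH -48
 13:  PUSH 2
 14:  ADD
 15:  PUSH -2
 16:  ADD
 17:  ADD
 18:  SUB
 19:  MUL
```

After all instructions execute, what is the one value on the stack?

PUSH 5    [5]
DUP       [5, 5]
PUSH 1    [5, 5, 1]
MOD       [5, 0]
PUSH -3   [5, 0, -3]
ADD       [5, -3]
PUSH 3    [5, -3, 3]
PUSH 8    [5, -3, 3, 8]
PUSH -1   [5, -3, 3, 8, -1]
DIV       [5, -3, 3, -8]
MOD       [5, -3, 3]
PUSH -48  [5, -3, 3, -48]
PUSH 2    [5, -3, 3, -48, 2]
ADD       [5, -3, 3, -46]
PUSH -2   [5, -3, 3, -46, -2]
ADD       [5, -3, 3, -48]
ADD       [5, -3, -45]
SUB       [5, 42]
MUL       [210]

210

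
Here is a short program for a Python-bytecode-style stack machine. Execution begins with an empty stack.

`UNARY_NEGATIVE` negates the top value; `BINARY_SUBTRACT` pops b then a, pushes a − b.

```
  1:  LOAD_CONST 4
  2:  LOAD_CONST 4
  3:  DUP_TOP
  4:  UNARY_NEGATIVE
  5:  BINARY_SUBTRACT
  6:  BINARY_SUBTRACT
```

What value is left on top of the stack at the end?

LOAD_CONST 4    : 4
LOAD_CONST 4    : 4 4
DUP_TOP         : 4 4 4
UNARY_NEGATIVE  : 4 4 -4
BINARY_SUBTRACT : 4 8
BINARY_SUBTRACT : -4

-4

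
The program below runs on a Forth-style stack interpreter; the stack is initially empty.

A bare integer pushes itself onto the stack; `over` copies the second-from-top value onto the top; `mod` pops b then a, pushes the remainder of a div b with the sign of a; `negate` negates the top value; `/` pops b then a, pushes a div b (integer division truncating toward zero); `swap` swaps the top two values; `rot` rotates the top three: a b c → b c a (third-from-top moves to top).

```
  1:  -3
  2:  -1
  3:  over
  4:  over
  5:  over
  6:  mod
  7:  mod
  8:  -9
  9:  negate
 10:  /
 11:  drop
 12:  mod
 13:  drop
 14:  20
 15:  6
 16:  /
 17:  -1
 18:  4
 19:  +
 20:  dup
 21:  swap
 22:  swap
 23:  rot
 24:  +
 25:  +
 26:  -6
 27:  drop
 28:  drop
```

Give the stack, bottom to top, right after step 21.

-3     : [-3]
-1     : [-3, -1]
over   : [-3, -1, -3]
over   : [-3, -1, -3, -1]
over   : [-3, -1, -3, -1, -3]
mod    : [-3, -1, -3, -1]
mod    : [-3, -1, 0]
-9     : [-3, -1, 0, -9]
negate : [-3, -1, 0, 9]
/      : [-3, -1, 0]
drop   : [-3, -1]
mod    : [0]
drop   : []
20     : [20]
6      : [20, 6]
/      : [3]
-1     : [3, -1]
4      : [3, -1, 4]
+      : [3, 3]
dup    : [3, 3, 3]
swap   : [3, 3, 3]

[3, 3, 3]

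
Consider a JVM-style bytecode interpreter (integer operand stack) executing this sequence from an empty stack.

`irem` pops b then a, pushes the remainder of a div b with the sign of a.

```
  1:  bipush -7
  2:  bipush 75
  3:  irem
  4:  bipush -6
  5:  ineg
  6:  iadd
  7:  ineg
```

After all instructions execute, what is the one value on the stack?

1

bipush -7 → -7
bipush 75 → -7 75
irem      → -7
bipush -6 → -7 -6
ineg      → -7 6
iadd      → -1
ineg      → 1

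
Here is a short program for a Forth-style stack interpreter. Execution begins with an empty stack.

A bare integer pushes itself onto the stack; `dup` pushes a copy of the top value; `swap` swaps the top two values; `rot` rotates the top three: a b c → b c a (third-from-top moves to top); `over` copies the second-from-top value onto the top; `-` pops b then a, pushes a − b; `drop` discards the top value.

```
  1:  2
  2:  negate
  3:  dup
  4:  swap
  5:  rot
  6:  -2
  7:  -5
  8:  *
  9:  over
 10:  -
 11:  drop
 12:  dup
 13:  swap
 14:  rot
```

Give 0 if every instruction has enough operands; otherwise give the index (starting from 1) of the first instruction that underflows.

2       2
negate  -2
dup     -2 -2
swap    -2 -2
rot  — needs 3 operands, stack has 2 → underflow

5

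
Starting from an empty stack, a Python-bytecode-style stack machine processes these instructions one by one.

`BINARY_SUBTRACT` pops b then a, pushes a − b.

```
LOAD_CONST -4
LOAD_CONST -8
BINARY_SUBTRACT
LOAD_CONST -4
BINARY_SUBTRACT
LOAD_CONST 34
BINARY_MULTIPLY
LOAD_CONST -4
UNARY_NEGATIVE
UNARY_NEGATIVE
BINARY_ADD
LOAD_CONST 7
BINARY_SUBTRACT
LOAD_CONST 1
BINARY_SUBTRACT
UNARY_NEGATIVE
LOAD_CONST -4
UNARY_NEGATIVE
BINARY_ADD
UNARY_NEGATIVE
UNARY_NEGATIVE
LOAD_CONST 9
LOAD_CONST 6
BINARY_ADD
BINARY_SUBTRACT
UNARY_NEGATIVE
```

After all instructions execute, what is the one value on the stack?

LOAD_CONST -4   : [-4]
LOAD_CONST -8   : [-4, -8]
BINARY_SUBTRACT : [4]
LOAD_CONST -4   : [4, -4]
BINARY_SUBTRACT : [8]
LOAD_CONST 34   : [8, 34]
BINARY_MULTIPLY : [272]
LOAD_CONST -4   : [272, -4]
UNARY_NEGATIVE  : [272, 4]
UNARY_NEGATIVE  : [272, -4]
BINARY_ADD      : [268]
LOAD_CONST 7    : [268, 7]
BINARY_SUBTRACT : [261]
LOAD_CONST 1    : [261, 1]
BINARY_SUBTRACT : [260]
UNARY_NEGATIVE  : [-260]
LOAD_CONST -4   : [-260, -4]
UNARY_NEGATIVE  : [-260, 4]
BINARY_ADD      : [-256]
UNARY_NEGATIVE  : [256]
UNARY_NEGATIVE  : [-256]
LOAD_CONST 9    : [-256, 9]
LOAD_CONST 6    : [-256, 9, 6]
BINARY_ADD      : [-256, 15]
BINARY_SUBTRACT : [-271]
UNARY_NEGATIVE  : [271]

271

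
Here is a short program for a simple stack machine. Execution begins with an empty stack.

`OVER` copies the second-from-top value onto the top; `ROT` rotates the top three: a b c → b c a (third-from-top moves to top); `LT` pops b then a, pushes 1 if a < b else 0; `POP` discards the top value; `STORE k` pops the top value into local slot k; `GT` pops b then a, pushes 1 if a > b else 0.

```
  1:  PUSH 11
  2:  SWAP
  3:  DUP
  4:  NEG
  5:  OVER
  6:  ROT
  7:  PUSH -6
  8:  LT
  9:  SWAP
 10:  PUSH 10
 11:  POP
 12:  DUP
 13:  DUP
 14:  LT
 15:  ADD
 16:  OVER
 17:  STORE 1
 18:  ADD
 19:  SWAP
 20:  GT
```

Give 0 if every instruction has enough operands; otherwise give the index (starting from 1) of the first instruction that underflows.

PUSH 11 : 11
SWAP  — needs 2 operands, stack has 1 → underflow

2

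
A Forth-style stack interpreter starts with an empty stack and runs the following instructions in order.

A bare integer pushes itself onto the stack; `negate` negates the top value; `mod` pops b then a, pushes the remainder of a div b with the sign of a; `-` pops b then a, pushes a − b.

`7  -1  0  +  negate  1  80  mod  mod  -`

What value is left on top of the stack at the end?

7      → 7
-1     → 7 -1
0      → 7 -1 0
+      → 7 -1
negate → 7 1
1      → 7 1 1
80     → 7 1 1 80
mod    → 7 1 1
mod    → 7 0
-      → 7

7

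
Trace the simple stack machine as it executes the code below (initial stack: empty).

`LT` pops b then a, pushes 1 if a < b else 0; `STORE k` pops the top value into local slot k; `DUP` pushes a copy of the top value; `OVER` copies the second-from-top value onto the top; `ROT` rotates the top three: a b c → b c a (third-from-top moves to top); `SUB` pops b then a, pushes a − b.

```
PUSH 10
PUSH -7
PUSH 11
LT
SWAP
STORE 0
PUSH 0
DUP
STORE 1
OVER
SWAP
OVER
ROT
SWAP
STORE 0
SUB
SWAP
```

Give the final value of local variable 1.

0

PUSH 10 → 10
PUSH -7 → 10 -7
PUSH 11 → 10 -7 11
LT      → 10 1
SWAP    → 1 10
STORE 0 → 1
PUSH 0  → 1 0
DUP     → 1 0 0
STORE 1 → 1 0
OVER    → 1 0 1
SWAP    → 1 1 0
OVER    → 1 1 0 1
ROT     → 1 0 1 1
SWAP    → 1 0 1 1
STORE 0 → 1 0 1
SUB     → 1 -1
SWAP    → -1 1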